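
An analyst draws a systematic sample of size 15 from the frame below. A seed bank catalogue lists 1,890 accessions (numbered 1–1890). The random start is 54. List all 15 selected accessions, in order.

k = N/n = 1890/15 = 126
accession 1: 54
accession 2: 54 + 126 = 180
accession 3: 180 + 126 = 306
accession 4: 306 + 126 = 432
accession 5: 432 + 126 = 558
accession 6: 558 + 126 = 684
accession 7: 684 + 126 = 810
accession 8: 810 + 126 = 936
accession 9: 936 + 126 = 1062
accession 10: 1062 + 126 = 1188
accession 11: 1188 + 126 = 1314
accession 12: 1314 + 126 = 1440
accession 13: 1440 + 126 = 1566
accession 14: 1566 + 126 = 1692
accession 15: 1692 + 126 = 1818

54, 180, 306, 432, 558, 684, 810, 936, 1062, 1188, 1314, 1440, 1566, 1692, 1818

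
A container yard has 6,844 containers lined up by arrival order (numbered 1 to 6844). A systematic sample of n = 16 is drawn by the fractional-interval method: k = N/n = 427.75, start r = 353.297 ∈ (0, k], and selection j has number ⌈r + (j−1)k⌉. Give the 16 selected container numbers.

j=1: r + 0k = 353.297 → ⌈·⌉ = 354
j=2: r + 1k = 781.047 → ⌈·⌉ = 782
j=3: r + 2k = 1208.797 → ⌈·⌉ = 1209
j=4: r + 3k = 1636.547 → ⌈·⌉ = 1637
j=5: r + 4k = 2064.297 → ⌈·⌉ = 2065
j=6: r + 5k = 2492.047 → ⌈·⌉ = 2493
j=7: r + 6k = 2919.797 → ⌈·⌉ = 2920
j=8: r + 7k = 3347.547 → ⌈·⌉ = 3348
j=9: r + 8k = 3775.297 → ⌈·⌉ = 3776
j=10: r + 9k = 4203.047 → ⌈·⌉ = 4204
j=11: r + 10k = 4630.797 → ⌈·⌉ = 4631
j=12: r + 11k = 5058.547 → ⌈·⌉ = 5059
j=13: r + 12k = 5486.297 → ⌈·⌉ = 5487
j=14: r + 13k = 5914.047 → ⌈·⌉ = 5915
j=15: r + 14k = 6341.797 → ⌈·⌉ = 6342
j=16: r + 15k = 6769.547 → ⌈·⌉ = 6770

354, 782, 1209, 1637, 2065, 2493, 2920, 3348, 3776, 4204, 4631, 5059, 5487, 5915, 6342, 6770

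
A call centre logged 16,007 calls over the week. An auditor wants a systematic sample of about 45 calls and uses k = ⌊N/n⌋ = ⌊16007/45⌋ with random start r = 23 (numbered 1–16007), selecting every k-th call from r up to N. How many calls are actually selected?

k = ⌊16007/45⌋ = 355
Achieved size = ⌊(16007 − 23)/355⌋ + 1 = ⌊15984/355⌋ + 1 = 45 + 1 = 46
(last selection: 23 + 45×355 = 15998 ≤ 16007; next would be 16353 > 16007)

46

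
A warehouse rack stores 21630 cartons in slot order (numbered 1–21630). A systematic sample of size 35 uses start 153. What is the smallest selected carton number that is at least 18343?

k = 21630/35 = 618
Steps past start: ⌈(18343 − 153)/618⌉ = ⌈18190/618⌉ = 30
Selected carton: 153 + 30×618 = 18693

18693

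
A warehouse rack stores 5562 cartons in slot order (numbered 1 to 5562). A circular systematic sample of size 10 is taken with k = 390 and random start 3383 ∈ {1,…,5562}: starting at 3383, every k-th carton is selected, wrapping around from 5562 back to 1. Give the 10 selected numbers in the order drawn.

Selection 1: 3383
Selection 2: 3383 + 390 = 3773
Selection 3: 3773 + 390 = 4163
Selection 4: 4163 + 390 = 4553
Selection 5: 4553 + 390 = 4943
Selection 6: 4943 + 390 = 5333
Selection 7: 5333 + 390 = 5723 → 5723 − 5562 = 161
Selection 8: 161 + 390 = 551
Selection 9: 551 + 390 = 941
Selection 10: 941 + 390 = 1331

3383, 3773, 4163, 4553, 4943, 5333, 161, 551, 941, 1331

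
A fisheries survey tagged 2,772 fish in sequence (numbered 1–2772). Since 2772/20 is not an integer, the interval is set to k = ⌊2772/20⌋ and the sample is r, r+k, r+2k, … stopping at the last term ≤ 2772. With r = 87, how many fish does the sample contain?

20

k = ⌊2772/20⌋ = 138
Achieved size = ⌊(2772 − 87)/138⌋ + 1 = ⌊2685/138⌋ + 1 = 19 + 1 = 20
(last selection: 87 + 19×138 = 2709 ≤ 2772; next would be 2847 > 2772)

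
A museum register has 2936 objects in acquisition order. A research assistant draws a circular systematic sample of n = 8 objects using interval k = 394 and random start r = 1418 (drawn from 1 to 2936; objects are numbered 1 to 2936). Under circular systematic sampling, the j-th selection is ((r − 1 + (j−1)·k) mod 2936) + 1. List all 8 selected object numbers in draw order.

1418, 1812, 2206, 2600, 58, 452, 846, 1240

Selection 1: 1418
Selection 2: 1418 + 394 = 1812
Selection 3: 1812 + 394 = 2206
Selection 4: 2206 + 394 = 2600
Selection 5: 2600 + 394 = 2994 → 2994 − 2936 = 58
Selection 6: 58 + 394 = 452
Selection 7: 452 + 394 = 846
Selection 8: 846 + 394 = 1240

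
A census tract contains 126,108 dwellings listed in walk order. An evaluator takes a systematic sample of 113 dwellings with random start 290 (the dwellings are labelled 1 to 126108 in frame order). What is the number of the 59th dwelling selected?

k = 126108/113 = 1116
59th selection = r + (59−1)·k = 290 + 58×1116 = 290 + 64728 = 65018

65018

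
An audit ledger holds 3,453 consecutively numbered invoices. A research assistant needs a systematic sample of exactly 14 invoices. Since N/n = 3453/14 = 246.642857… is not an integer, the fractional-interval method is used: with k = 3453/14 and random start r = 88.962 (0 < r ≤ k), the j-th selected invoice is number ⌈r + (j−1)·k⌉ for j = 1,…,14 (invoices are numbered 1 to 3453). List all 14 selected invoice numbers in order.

89, 336, 583, 829, 1076, 1323, 1569, 1816, 2063, 2309, 2556, 2803, 3049, 3296

j=1: r + 0k = 88.962 → ⌈·⌉ = 89
j=2: r + 1k = 335.604857… → ⌈·⌉ = 336
j=3: r + 2k = 582.247714… → ⌈·⌉ = 583
j=4: r + 3k = 828.890571… → ⌈·⌉ = 829
j=5: r + 4k = 1075.533428… → ⌈·⌉ = 1076
j=6: r + 5k = 1322.176285… → ⌈·⌉ = 1323
j=7: r + 6k = 1568.819142… → ⌈·⌉ = 1569
j=8: r + 7k = 1815.462 → ⌈·⌉ = 1816
j=9: r + 8k = 2062.104857… → ⌈·⌉ = 2063
j=10: r + 9k = 2308.747714… → ⌈·⌉ = 2309
j=11: r + 10k = 2555.390571… → ⌈·⌉ = 2556
j=12: r + 11k = 2802.033428… → ⌈·⌉ = 2803
j=13: r + 12k = 3048.676285… → ⌈·⌉ = 3049
j=14: r + 13k = 3295.319142… → ⌈·⌉ = 3296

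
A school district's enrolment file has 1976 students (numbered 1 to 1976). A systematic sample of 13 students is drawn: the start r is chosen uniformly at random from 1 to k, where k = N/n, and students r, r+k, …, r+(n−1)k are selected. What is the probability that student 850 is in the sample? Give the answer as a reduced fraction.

k = 1976/13 = 152.
Student 850 is selected iff r ≡ 850 (mod 152); exactly one such r in {1,…,152}.
Inclusion probability = 1/152.

1/152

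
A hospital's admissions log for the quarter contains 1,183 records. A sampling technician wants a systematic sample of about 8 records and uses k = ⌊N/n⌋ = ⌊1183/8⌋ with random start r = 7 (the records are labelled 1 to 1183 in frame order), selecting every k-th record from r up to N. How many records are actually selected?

9

k = ⌊1183/8⌋ = 147
Achieved size = ⌊(1183 − 7)/147⌋ + 1 = ⌊1176/147⌋ + 1 = 8 + 1 = 9
(last selection: 7 + 8×147 = 1183 ≤ 1183; next would be 1330 > 1183)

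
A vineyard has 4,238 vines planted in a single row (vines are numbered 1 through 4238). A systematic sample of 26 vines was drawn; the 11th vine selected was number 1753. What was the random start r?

k = 4238/26 = 163
r = 1753 − (11−1)×163 = 1753 − 1630 = 123

123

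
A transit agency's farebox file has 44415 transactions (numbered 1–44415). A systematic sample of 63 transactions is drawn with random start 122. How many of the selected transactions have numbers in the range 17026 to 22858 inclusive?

9

k = 44415/63 = 705
First selection ≥ 17026: 122 + ⌈(17026−122)/705⌉·705 = 122 + 24×705 = 17042
Last selection ≤ 22858: 122 + ⌊(22858−122)/705⌋·705 = 122 + 32×705 = 22682
Count = 32 − 24 + 1 = 9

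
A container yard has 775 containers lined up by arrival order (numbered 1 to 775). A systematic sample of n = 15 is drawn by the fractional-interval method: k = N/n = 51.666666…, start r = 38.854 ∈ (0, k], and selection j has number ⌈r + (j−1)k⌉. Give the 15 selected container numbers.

j=1: r + 0k = 38.854 → ⌈·⌉ = 39
j=2: r + 1k = 90.520666… → ⌈·⌉ = 91
j=3: r + 2k = 142.187333… → ⌈·⌉ = 143
j=4: r + 3k = 193.854 → ⌈·⌉ = 194
j=5: r + 4k = 245.520666… → ⌈·⌉ = 246
j=6: r + 5k = 297.187333… → ⌈·⌉ = 298
j=7: r + 6k = 348.854 → ⌈·⌉ = 349
j=8: r + 7k = 400.520666… → ⌈·⌉ = 401
j=9: r + 8k = 452.187333… → ⌈·⌉ = 453
j=10: r + 9k = 503.854 → ⌈·⌉ = 504
j=11: r + 10k = 555.520666… → ⌈·⌉ = 556
j=12: r + 11k = 607.187333… → ⌈·⌉ = 608
j=13: r + 12k = 658.854 → ⌈·⌉ = 659
j=14: r + 13k = 710.520666… → ⌈·⌉ = 711
j=15: r + 14k = 762.187333… → ⌈·⌉ = 763

39, 91, 143, 194, 246, 298, 349, 401, 453, 504, 556, 608, 659, 711, 763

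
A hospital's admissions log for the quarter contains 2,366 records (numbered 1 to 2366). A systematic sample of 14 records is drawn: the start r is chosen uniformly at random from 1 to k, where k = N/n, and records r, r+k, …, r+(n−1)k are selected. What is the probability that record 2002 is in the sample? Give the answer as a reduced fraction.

1/169

k = 2366/14 = 169.
Record 2002 is selected iff r ≡ 2002 (mod 169); exactly one such r in {1,…,169}.
Inclusion probability = 1/169.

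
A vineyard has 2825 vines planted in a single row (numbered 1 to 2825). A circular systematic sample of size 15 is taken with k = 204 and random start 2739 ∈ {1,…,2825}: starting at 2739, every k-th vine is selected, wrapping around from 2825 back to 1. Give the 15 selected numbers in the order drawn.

Selection 1: 2739
Selection 2: 2739 + 204 = 2943 → 2943 − 2825 = 118
Selection 3: 118 + 204 = 322
Selection 4: 322 + 204 = 526
Selection 5: 526 + 204 = 730
Selection 6: 730 + 204 = 934
Selection 7: 934 + 204 = 1138
Selection 8: 1138 + 204 = 1342
Selection 9: 1342 + 204 = 1546
Selection 10: 1546 + 204 = 1750
Selection 11: 1750 + 204 = 1954
Selection 12: 1954 + 204 = 2158
Selection 13: 2158 + 204 = 2362
Selection 14: 2362 + 204 = 2566
Selection 15: 2566 + 204 = 2770

2739, 118, 322, 526, 730, 934, 1138, 1342, 1546, 1750, 1954, 2158, 2362, 2566, 2770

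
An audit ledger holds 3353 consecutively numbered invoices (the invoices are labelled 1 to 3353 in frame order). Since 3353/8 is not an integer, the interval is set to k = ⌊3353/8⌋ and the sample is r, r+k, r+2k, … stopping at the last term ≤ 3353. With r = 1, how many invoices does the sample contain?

9

k = ⌊3353/8⌋ = 419
Achieved size = ⌊(3353 − 1)/419⌋ + 1 = ⌊3352/419⌋ + 1 = 8 + 1 = 9
(last selection: 1 + 8×419 = 3353 ≤ 3353; next would be 3772 > 3353)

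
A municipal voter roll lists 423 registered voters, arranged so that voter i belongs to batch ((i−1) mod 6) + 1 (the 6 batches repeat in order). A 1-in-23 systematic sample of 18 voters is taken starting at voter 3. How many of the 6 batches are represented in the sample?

Consecutive selections differ by k = 23, so their batch numbers differ by 23 mod 6 = 5.
gcd(23, 6) = 1, so the sample visits 6/1 = 6 distinct residues mod 6.
Start 3 is batch 3; the batches hit are 1, 2, 3, 4, 5, 6.

6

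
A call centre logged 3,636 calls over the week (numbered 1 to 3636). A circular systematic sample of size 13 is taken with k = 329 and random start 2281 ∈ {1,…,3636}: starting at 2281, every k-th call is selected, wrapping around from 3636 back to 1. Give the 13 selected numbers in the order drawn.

Selection 1: 2281
Selection 2: 2281 + 329 = 2610
Selection 3: 2610 + 329 = 2939
Selection 4: 2939 + 329 = 3268
Selection 5: 3268 + 329 = 3597
Selection 6: 3597 + 329 = 3926 → 3926 − 3636 = 290
Selection 7: 290 + 329 = 619
Selection 8: 619 + 329 = 948
Selection 9: 948 + 329 = 1277
Selection 10: 1277 + 329 = 1606
Selection 11: 1606 + 329 = 1935
Selection 12: 1935 + 329 = 2264
Selection 13: 2264 + 329 = 2593

2281, 2610, 2939, 3268, 3597, 290, 619, 948, 1277, 1606, 1935, 2264, 2593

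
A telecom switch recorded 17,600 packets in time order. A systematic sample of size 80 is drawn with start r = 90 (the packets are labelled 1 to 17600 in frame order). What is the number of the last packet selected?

17470

k = 17600/80 = 220
80th selection = r + (80−1)·k = 90 + 79×220 = 90 + 17380 = 17470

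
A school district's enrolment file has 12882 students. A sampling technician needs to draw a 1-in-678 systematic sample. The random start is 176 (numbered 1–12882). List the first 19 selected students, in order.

student 1: 176
student 2: 176 + 678 = 854
student 3: 854 + 678 = 1532
student 4: 1532 + 678 = 2210
student 5: 2210 + 678 = 2888
student 6: 2888 + 678 = 3566
student 7: 3566 + 678 = 4244
student 8: 4244 + 678 = 4922
student 9: 4922 + 678 = 5600
student 10: 5600 + 678 = 6278
student 11: 6278 + 678 = 6956
student 12: 6956 + 678 = 7634
student 13: 7634 + 678 = 8312
student 14: 8312 + 678 = 8990
student 15: 8990 + 678 = 9668
student 16: 9668 + 678 = 10346
student 17: 10346 + 678 = 11024
student 18: 11024 + 678 = 11702
student 19: 11702 + 678 = 12380

176, 854, 1532, 2210, 2888, 3566, 4244, 4922, 5600, 6278, 6956, 7634, 8312, 8990, 9668, 10346, 11024, 11702, 12380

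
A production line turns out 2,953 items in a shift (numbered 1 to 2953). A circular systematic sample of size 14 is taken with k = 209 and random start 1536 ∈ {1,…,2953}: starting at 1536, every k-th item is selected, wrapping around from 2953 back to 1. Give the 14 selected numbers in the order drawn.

1536, 1745, 1954, 2163, 2372, 2581, 2790, 46, 255, 464, 673, 882, 1091, 1300

Selection 1: 1536
Selection 2: 1536 + 209 = 1745
Selection 3: 1745 + 209 = 1954
Selection 4: 1954 + 209 = 2163
Selection 5: 2163 + 209 = 2372
Selection 6: 2372 + 209 = 2581
Selection 7: 2581 + 209 = 2790
Selection 8: 2790 + 209 = 2999 → 2999 − 2953 = 46
Selection 9: 46 + 209 = 255
Selection 10: 255 + 209 = 464
Selection 11: 464 + 209 = 673
Selection 12: 673 + 209 = 882
Selection 13: 882 + 209 = 1091
Selection 14: 1091 + 209 = 1300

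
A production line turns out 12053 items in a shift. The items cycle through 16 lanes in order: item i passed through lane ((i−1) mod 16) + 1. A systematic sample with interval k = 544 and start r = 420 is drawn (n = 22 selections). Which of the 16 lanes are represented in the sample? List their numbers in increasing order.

4

Consecutive selections differ by k = 544, so their lane numbers differ by 544 mod 16 = 0.
gcd(544, 16) = 16, so the sample visits 16/16 = 1 distinct residues mod 16.
Start 420 is lane 4; the lanes hit are 4.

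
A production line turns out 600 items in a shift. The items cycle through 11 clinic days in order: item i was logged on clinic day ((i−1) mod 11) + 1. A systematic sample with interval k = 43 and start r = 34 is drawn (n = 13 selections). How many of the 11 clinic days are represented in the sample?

Consecutive selections differ by k = 43, so their clinic day numbers differ by 43 mod 11 = 10.
gcd(43, 11) = 1, so the sample visits 11/1 = 11 distinct residues mod 11.
Start 34 is clinic day 1; the clinic days hit are 1, 2, 3, 4, 5, 6, 7, 8, 9, 10, 11.

11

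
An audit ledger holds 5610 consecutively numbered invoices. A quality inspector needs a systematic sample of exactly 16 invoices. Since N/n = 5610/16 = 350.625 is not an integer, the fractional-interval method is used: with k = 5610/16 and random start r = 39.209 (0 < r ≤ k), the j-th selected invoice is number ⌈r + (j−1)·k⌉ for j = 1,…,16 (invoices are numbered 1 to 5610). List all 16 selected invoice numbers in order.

j=1: r + 0k = 39.209 → ⌈·⌉ = 40
j=2: r + 1k = 389.834 → ⌈·⌉ = 390
j=3: r + 2k = 740.459 → ⌈·⌉ = 741
j=4: r + 3k = 1091.084 → ⌈·⌉ = 1092
j=5: r + 4k = 1441.709 → ⌈·⌉ = 1442
j=6: r + 5k = 1792.334 → ⌈·⌉ = 1793
j=7: r + 6k = 2142.959 → ⌈·⌉ = 2143
j=8: r + 7k = 2493.584 → ⌈·⌉ = 2494
j=9: r + 8k = 2844.209 → ⌈·⌉ = 2845
j=10: r + 9k = 3194.834 → ⌈·⌉ = 3195
j=11: r + 10k = 3545.459 → ⌈·⌉ = 3546
j=12: r + 11k = 3896.084 → ⌈·⌉ = 3897
j=13: r + 12k = 4246.709 → ⌈·⌉ = 4247
j=14: r + 13k = 4597.334 → ⌈·⌉ = 4598
j=15: r + 14k = 4947.959 → ⌈·⌉ = 4948
j=16: r + 15k = 5298.584 → ⌈·⌉ = 5299

40, 390, 741, 1092, 1442, 1793, 2143, 2494, 2845, 3195, 3546, 3897, 4247, 4598, 4948, 5299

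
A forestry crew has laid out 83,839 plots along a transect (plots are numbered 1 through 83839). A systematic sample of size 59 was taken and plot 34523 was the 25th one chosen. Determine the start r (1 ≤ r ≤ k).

k = 83839/59 = 1421
r = 34523 − (25−1)×1421 = 34523 − 34104 = 419

419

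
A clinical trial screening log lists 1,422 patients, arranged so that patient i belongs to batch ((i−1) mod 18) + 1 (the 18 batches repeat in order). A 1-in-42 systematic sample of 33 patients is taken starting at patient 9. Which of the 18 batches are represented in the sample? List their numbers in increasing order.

3, 9, 15

Consecutive selections differ by k = 42, so their batch numbers differ by 42 mod 18 = 6.
gcd(42, 18) = 6, so the sample visits 18/6 = 3 distinct residues mod 18.
Start 9 is batch 9; the batches hit are 3, 9, 15.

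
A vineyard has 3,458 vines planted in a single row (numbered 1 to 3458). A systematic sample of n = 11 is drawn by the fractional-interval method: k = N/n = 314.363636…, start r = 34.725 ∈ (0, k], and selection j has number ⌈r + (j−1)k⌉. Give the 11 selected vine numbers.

j=1: r + 0k = 34.725 → ⌈·⌉ = 35
j=2: r + 1k = 349.088636… → ⌈·⌉ = 350
j=3: r + 2k = 663.452272… → ⌈·⌉ = 664
j=4: r + 3k = 977.815909… → ⌈·⌉ = 978
j=5: r + 4k = 1292.179545… → ⌈·⌉ = 1293
j=6: r + 5k = 1606.543181… → ⌈·⌉ = 1607
j=7: r + 6k = 1920.906818… → ⌈·⌉ = 1921
j=8: r + 7k = 2235.270454… → ⌈·⌉ = 2236
j=9: r + 8k = 2549.634090… → ⌈·⌉ = 2550
j=10: r + 9k = 2863.997727… → ⌈·⌉ = 2864
j=11: r + 10k = 3178.361363… → ⌈·⌉ = 3179

35, 350, 664, 978, 1293, 1607, 1921, 2236, 2550, 2864, 3179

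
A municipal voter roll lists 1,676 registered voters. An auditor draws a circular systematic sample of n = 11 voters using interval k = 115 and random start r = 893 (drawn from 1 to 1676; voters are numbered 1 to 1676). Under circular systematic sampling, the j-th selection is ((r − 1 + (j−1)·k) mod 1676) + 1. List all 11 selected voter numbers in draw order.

Selection 1: 893
Selection 2: 893 + 115 = 1008
Selection 3: 1008 + 115 = 1123
Selection 4: 1123 + 115 = 1238
Selection 5: 1238 + 115 = 1353
Selection 6: 1353 + 115 = 1468
Selection 7: 1468 + 115 = 1583
Selection 8: 1583 + 115 = 1698 → 1698 − 1676 = 22
Selection 9: 22 + 115 = 137
Selection 10: 137 + 115 = 252
Selection 11: 252 + 115 = 367

893, 1008, 1123, 1238, 1353, 1468, 1583, 22, 137, 252, 367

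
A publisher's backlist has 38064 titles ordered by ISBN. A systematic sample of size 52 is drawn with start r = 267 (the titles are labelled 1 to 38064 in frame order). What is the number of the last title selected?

k = 38064/52 = 732
52nd selection = r + (52−1)·k = 267 + 51×732 = 267 + 37332 = 37599

37599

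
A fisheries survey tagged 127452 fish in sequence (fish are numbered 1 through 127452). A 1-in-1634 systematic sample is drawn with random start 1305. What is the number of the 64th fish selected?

104247

k = 1634
64th selection = r + (64−1)·k = 1305 + 63×1634 = 1305 + 102942 = 104247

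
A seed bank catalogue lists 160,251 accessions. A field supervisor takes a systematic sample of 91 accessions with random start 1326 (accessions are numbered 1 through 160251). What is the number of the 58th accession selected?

k = 160251/91 = 1761
58th selection = r + (58−1)·k = 1326 + 57×1761 = 1326 + 100377 = 101703

101703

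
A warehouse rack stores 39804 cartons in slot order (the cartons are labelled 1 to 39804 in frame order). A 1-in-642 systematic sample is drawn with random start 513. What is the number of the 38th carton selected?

24267

k = 642
38th selection = r + (38−1)·k = 513 + 37×642 = 513 + 23754 = 24267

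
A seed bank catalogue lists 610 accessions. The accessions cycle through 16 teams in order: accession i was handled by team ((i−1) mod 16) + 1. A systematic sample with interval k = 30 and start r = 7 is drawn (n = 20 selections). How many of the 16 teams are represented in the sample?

Consecutive selections differ by k = 30, so their team numbers differ by 30 mod 16 = 14.
gcd(30, 16) = 2, so the sample visits 16/2 = 8 distinct residues mod 16.
Start 7 is team 7; the teams hit are 1, 3, 5, 7, 9, 11, 13, 15.

8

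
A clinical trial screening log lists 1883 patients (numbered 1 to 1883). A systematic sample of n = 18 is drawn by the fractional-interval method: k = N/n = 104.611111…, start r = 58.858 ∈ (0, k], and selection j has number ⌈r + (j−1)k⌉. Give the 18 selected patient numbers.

j=1: r + 0k = 58.858 → ⌈·⌉ = 59
j=2: r + 1k = 163.469111… → ⌈·⌉ = 164
j=3: r + 2k = 268.080222… → ⌈·⌉ = 269
j=4: r + 3k = 372.691333… → ⌈·⌉ = 373
j=5: r + 4k = 477.302444… → ⌈·⌉ = 478
j=6: r + 5k = 581.913555… → ⌈·⌉ = 582
j=7: r + 6k = 686.524666… → ⌈·⌉ = 687
j=8: r + 7k = 791.135777… → ⌈·⌉ = 792
j=9: r + 8k = 895.746888… → ⌈·⌉ = 896
j=10: r + 9k = 1000.358 → ⌈·⌉ = 1001
j=11: r + 10k = 1104.969111… → ⌈·⌉ = 1105
j=12: r + 11k = 1209.580222… → ⌈·⌉ = 1210
j=13: r + 12k = 1314.191333… → ⌈·⌉ = 1315
j=14: r + 13k = 1418.802444… → ⌈·⌉ = 1419
j=15: r + 14k = 1523.413555… → ⌈·⌉ = 1524
j=16: r + 15k = 1628.024666… → ⌈·⌉ = 1629
j=17: r + 16k = 1732.635777… → ⌈·⌉ = 1733
j=18: r + 17k = 1837.246888… → ⌈·⌉ = 1838

59, 164, 269, 373, 478, 582, 687, 792, 896, 1001, 1105, 1210, 1315, 1419, 1524, 1629, 1733, 1838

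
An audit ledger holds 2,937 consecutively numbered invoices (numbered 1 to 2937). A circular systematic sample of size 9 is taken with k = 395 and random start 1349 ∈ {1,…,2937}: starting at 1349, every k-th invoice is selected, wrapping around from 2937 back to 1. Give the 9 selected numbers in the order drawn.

Selection 1: 1349
Selection 2: 1349 + 395 = 1744
Selection 3: 1744 + 395 = 2139
Selection 4: 2139 + 395 = 2534
Selection 5: 2534 + 395 = 2929
Selection 6: 2929 + 395 = 3324 → 3324 − 2937 = 387
Selection 7: 387 + 395 = 782
Selection 8: 782 + 395 = 1177
Selection 9: 1177 + 395 = 1572

1349, 1744, 2139, 2534, 2929, 387, 782, 1177, 1572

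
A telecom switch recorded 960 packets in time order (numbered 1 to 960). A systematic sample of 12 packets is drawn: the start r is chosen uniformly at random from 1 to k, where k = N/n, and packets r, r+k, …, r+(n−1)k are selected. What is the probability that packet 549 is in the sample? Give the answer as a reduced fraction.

1/80

k = 960/12 = 80.
Packet 549 is selected iff r ≡ 549 (mod 80); exactly one such r in {1,…,80}.
Inclusion probability = 1/80.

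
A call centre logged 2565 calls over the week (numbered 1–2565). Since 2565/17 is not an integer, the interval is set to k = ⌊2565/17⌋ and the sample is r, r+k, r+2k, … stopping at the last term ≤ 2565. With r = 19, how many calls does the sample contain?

k = ⌊2565/17⌋ = 150
Achieved size = ⌊(2565 − 19)/150⌋ + 1 = ⌊2546/150⌋ + 1 = 16 + 1 = 17
(last selection: 19 + 16×150 = 2419 ≤ 2565; next would be 2569 > 2565)

17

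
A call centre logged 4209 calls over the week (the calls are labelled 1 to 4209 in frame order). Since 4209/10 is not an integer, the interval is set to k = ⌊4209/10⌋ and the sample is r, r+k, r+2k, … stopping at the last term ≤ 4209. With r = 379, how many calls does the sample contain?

10

k = ⌊4209/10⌋ = 420
Achieved size = ⌊(4209 − 379)/420⌋ + 1 = ⌊3830/420⌋ + 1 = 9 + 1 = 10
(last selection: 379 + 9×420 = 4159 ≤ 4209; next would be 4579 > 4209)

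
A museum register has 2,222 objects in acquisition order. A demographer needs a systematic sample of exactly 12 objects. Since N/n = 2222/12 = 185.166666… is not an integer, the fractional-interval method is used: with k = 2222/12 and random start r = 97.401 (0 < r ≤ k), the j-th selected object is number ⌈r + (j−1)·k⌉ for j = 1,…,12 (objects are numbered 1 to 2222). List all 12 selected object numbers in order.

j=1: r + 0k = 97.401 → ⌈·⌉ = 98
j=2: r + 1k = 282.567666… → ⌈·⌉ = 283
j=3: r + 2k = 467.734333… → ⌈·⌉ = 468
j=4: r + 3k = 652.901 → ⌈·⌉ = 653
j=5: r + 4k = 838.067666… → ⌈·⌉ = 839
j=6: r + 5k = 1023.234333… → ⌈·⌉ = 1024
j=7: r + 6k = 1208.401 → ⌈·⌉ = 1209
j=8: r + 7k = 1393.567666… → ⌈·⌉ = 1394
j=9: r + 8k = 1578.734333… → ⌈·⌉ = 1579
j=10: r + 9k = 1763.901 → ⌈·⌉ = 1764
j=11: r + 10k = 1949.067666… → ⌈·⌉ = 1950
j=12: r + 11k = 2134.234333… → ⌈·⌉ = 2135

98, 283, 468, 653, 839, 1024, 1209, 1394, 1579, 1764, 1950, 2135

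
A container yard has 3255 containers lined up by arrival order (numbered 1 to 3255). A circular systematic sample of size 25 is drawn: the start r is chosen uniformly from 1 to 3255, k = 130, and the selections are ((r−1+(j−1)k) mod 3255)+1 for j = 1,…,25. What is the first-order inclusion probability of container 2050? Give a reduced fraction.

5/651

For each position j, as r ranges over 1…3255 the j-th selection hits every container exactly once, so container 2050 is selected for exactly 25 of the 3255 starts.
Inclusion probability = 25/3255 = 5/651.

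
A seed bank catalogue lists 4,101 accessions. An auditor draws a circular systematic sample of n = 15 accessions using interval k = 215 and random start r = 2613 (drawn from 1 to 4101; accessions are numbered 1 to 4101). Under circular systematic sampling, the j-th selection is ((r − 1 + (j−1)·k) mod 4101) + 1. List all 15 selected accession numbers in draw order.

Selection 1: 2613
Selection 2: 2613 + 215 = 2828
Selection 3: 2828 + 215 = 3043
Selection 4: 3043 + 215 = 3258
Selection 5: 3258 + 215 = 3473
Selection 6: 3473 + 215 = 3688
Selection 7: 3688 + 215 = 3903
Selection 8: 3903 + 215 = 4118 → 4118 − 4101 = 17
Selection 9: 17 + 215 = 232
Selection 10: 232 + 215 = 447
Selection 11: 447 + 215 = 662
Selection 12: 662 + 215 = 877
Selection 13: 877 + 215 = 1092
Selection 14: 1092 + 215 = 1307
Selection 15: 1307 + 215 = 1522

2613, 2828, 3043, 3258, 3473, 3688, 3903, 17, 232, 447, 662, 877, 1092, 1307, 1522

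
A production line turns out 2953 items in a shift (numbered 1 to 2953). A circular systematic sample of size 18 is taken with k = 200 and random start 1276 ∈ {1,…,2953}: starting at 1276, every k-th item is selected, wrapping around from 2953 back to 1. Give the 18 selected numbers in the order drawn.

1276, 1476, 1676, 1876, 2076, 2276, 2476, 2676, 2876, 123, 323, 523, 723, 923, 1123, 1323, 1523, 1723

Selection 1: 1276
Selection 2: 1276 + 200 = 1476
Selection 3: 1476 + 200 = 1676
Selection 4: 1676 + 200 = 1876
Selection 5: 1876 + 200 = 2076
Selection 6: 2076 + 200 = 2276
Selection 7: 2276 + 200 = 2476
Selection 8: 2476 + 200 = 2676
Selection 9: 2676 + 200 = 2876
Selection 10: 2876 + 200 = 3076 → 3076 − 2953 = 123
Selection 11: 123 + 200 = 323
Selection 12: 323 + 200 = 523
Selection 13: 523 + 200 = 723
Selection 14: 723 + 200 = 923
Selection 15: 923 + 200 = 1123
Selection 16: 1123 + 200 = 1323
Selection 17: 1323 + 200 = 1523
Selection 18: 1523 + 200 = 1723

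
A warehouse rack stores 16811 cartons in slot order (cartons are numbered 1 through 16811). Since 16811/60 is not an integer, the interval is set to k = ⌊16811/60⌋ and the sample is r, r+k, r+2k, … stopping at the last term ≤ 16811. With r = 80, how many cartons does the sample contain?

60

k = ⌊16811/60⌋ = 280
Achieved size = ⌊(16811 − 80)/280⌋ + 1 = ⌊16731/280⌋ + 1 = 59 + 1 = 60
(last selection: 80 + 59×280 = 16600 ≤ 16811; next would be 16880 > 16811)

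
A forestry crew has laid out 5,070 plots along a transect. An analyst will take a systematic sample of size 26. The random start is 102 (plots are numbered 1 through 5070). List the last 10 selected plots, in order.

3222, 3417, 3612, 3807, 4002, 4197, 4392, 4587, 4782, 4977

k = N/n = 5070/26 = 195
17th selection = 102 + 16×195 = 3222
18th: 3222 + 195 = 3417
19th: 3417 + 195 = 3612
20th: 3612 + 195 = 3807
21st: 3807 + 195 = 4002
22nd: 4002 + 195 = 4197
23rd: 4197 + 195 = 4392
24th: 4392 + 195 = 4587
25th: 4587 + 195 = 4782
26th: 4782 + 195 = 4977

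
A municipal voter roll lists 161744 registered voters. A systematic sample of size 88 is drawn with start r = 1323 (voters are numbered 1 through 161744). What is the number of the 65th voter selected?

118955

k = 161744/88 = 1838
65th selection = r + (65−1)·k = 1323 + 64×1838 = 1323 + 117632 = 118955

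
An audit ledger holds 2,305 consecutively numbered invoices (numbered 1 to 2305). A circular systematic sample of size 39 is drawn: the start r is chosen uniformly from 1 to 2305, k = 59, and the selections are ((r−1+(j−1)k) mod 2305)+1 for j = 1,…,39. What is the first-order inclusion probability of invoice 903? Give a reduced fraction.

For each position j, as r ranges over 1…2305 the j-th selection hits every invoice exactly once, so invoice 903 is selected for exactly 39 of the 2305 starts.
Inclusion probability = 39/2305.

39/2305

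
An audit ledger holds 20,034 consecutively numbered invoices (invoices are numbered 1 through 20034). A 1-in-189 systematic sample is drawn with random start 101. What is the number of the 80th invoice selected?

15032

k = 189
80th selection = r + (80−1)·k = 101 + 79×189 = 101 + 14931 = 15032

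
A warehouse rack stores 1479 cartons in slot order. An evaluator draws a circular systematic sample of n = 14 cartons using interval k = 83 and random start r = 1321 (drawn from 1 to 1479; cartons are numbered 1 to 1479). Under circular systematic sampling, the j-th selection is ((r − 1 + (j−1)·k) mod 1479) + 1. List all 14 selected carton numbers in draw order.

Selection 1: 1321
Selection 2: 1321 + 83 = 1404
Selection 3: 1404 + 83 = 1487 → 1487 − 1479 = 8
Selection 4: 8 + 83 = 91
Selection 5: 91 + 83 = 174
Selection 6: 174 + 83 = 257
Selection 7: 257 + 83 = 340
Selection 8: 340 + 83 = 423
Selection 9: 423 + 83 = 506
Selection 10: 506 + 83 = 589
Selection 11: 589 + 83 = 672
Selection 12: 672 + 83 = 755
Selection 13: 755 + 83 = 838
Selection 14: 838 + 83 = 921

1321, 1404, 8, 91, 174, 257, 340, 423, 506, 589, 672, 755, 838, 921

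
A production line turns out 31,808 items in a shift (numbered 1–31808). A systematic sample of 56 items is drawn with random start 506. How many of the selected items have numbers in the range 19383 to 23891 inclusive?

k = 31808/56 = 568
First selection ≥ 19383: 506 + ⌈(19383−506)/568⌉·568 = 506 + 34×568 = 19818
Last selection ≤ 23891: 506 + ⌊(23891−506)/568⌋·568 = 506 + 41×568 = 23794
Count = 41 − 34 + 1 = 8

8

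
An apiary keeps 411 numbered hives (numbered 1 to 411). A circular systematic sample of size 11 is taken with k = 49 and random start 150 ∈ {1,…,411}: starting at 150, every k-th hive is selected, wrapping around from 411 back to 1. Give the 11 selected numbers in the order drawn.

Selection 1: 150
Selection 2: 150 + 49 = 199
Selection 3: 199 + 49 = 248
Selection 4: 248 + 49 = 297
Selection 5: 297 + 49 = 346
Selection 6: 346 + 49 = 395
Selection 7: 395 + 49 = 444 → 444 − 411 = 33
Selection 8: 33 + 49 = 82
Selection 9: 82 + 49 = 131
Selection 10: 131 + 49 = 180
Selection 11: 180 + 49 = 229

150, 199, 248, 297, 346, 395, 33, 82, 131, 180, 229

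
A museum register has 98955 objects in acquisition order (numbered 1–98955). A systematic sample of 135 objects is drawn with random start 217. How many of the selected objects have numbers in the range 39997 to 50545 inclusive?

k = 98955/135 = 733
First selection ≥ 39997: 217 + ⌈(39997−217)/733⌉·733 = 217 + 55×733 = 40532
Last selection ≤ 50545: 217 + ⌊(50545−217)/733⌋·733 = 217 + 68×733 = 50061
Count = 68 − 55 + 1 = 14

14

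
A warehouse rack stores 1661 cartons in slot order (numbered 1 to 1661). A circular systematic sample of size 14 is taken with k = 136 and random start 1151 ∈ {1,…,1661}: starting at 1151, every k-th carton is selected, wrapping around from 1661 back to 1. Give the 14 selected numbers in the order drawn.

Selection 1: 1151
Selection 2: 1151 + 136 = 1287
Selection 3: 1287 + 136 = 1423
Selection 4: 1423 + 136 = 1559
Selection 5: 1559 + 136 = 1695 → 1695 − 1661 = 34
Selection 6: 34 + 136 = 170
Selection 7: 170 + 136 = 306
Selection 8: 306 + 136 = 442
Selection 9: 442 + 136 = 578
Selection 10: 578 + 136 = 714
Selection 11: 714 + 136 = 850
Selection 12: 850 + 136 = 986
Selection 13: 986 + 136 = 1122
Selection 14: 1122 + 136 = 1258

1151, 1287, 1423, 1559, 34, 170, 306, 442, 578, 714, 850, 986, 1122, 1258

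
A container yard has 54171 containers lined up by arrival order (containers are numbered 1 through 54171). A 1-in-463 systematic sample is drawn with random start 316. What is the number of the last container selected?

54024

k = 463
117th selection = r + (117−1)·k = 316 + 116×463 = 316 + 53708 = 54024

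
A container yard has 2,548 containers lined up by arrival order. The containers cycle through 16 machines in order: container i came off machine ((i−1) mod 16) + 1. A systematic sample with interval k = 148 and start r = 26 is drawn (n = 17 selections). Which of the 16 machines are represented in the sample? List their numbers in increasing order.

2, 6, 10, 14

Consecutive selections differ by k = 148, so their machine numbers differ by 148 mod 16 = 4.
gcd(148, 16) = 4, so the sample visits 16/4 = 4 distinct residues mod 16.
Start 26 is machine 10; the machines hit are 2, 6, 10, 14.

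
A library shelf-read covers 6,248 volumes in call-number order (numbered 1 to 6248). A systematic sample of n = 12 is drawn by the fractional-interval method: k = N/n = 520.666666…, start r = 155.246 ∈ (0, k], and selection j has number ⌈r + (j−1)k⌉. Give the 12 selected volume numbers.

j=1: r + 0k = 155.246 → ⌈·⌉ = 156
j=2: r + 1k = 675.912666… → ⌈·⌉ = 676
j=3: r + 2k = 1196.579333… → ⌈·⌉ = 1197
j=4: r + 3k = 1717.246 → ⌈·⌉ = 1718
j=5: r + 4k = 2237.912666… → ⌈·⌉ = 2238
j=6: r + 5k = 2758.579333… → ⌈·⌉ = 2759
j=7: r + 6k = 3279.246 → ⌈·⌉ = 3280
j=8: r + 7k = 3799.912666… → ⌈·⌉ = 3800
j=9: r + 8k = 4320.579333… → ⌈·⌉ = 4321
j=10: r + 9k = 4841.246 → ⌈·⌉ = 4842
j=11: r + 10k = 5361.912666… → ⌈·⌉ = 5362
j=12: r + 11k = 5882.579333… → ⌈·⌉ = 5883

156, 676, 1197, 1718, 2238, 2759, 3280, 3800, 4321, 4842, 5362, 5883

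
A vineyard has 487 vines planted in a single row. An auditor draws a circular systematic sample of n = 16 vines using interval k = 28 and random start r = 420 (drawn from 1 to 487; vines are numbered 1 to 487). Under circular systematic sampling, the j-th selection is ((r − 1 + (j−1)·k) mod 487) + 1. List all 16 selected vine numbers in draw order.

Selection 1: 420
Selection 2: 420 + 28 = 448
Selection 3: 448 + 28 = 476
Selection 4: 476 + 28 = 504 → 504 − 487 = 17
Selection 5: 17 + 28 = 45
Selection 6: 45 + 28 = 73
Selection 7: 73 + 28 = 101
Selection 8: 101 + 28 = 129
Selection 9: 129 + 28 = 157
Selection 10: 157 + 28 = 185
Selection 11: 185 + 28 = 213
Selection 12: 213 + 28 = 241
Selection 13: 241 + 28 = 269
Selection 14: 269 + 28 = 297
Selection 15: 297 + 28 = 325
Selection 16: 325 + 28 = 353

420, 448, 476, 17, 45, 73, 101, 129, 157, 185, 213, 241, 269, 297, 325, 353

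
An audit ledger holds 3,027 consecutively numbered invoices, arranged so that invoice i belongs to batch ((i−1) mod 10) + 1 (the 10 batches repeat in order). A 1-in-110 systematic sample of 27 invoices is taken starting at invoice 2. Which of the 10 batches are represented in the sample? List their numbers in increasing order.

Consecutive selections differ by k = 110, so their batch numbers differ by 110 mod 10 = 0.
gcd(110, 10) = 10, so the sample visits 10/10 = 1 distinct residues mod 10.
Start 2 is batch 2; the batches hit are 2.

2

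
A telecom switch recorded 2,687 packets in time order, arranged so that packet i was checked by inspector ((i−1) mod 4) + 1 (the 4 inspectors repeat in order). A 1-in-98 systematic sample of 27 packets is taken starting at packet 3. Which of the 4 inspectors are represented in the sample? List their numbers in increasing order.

Consecutive selections differ by k = 98, so their inspector numbers differ by 98 mod 4 = 2.
gcd(98, 4) = 2, so the sample visits 4/2 = 2 distinct residues mod 4.
Start 3 is inspector 3; the inspectors hit are 1, 3.

1, 3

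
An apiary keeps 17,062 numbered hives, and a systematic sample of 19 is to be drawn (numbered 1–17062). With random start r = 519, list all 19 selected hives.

k = N/n = 17062/19 = 898
hive 1: 519
hive 2: 519 + 898 = 1417
hive 3: 1417 + 898 = 2315
hive 4: 2315 + 898 = 3213
hive 5: 3213 + 898 = 4111
hive 6: 4111 + 898 = 5009
hive 7: 5009 + 898 = 5907
hive 8: 5907 + 898 = 6805
hive 9: 6805 + 898 = 7703
hive 10: 7703 + 898 = 8601
hive 11: 8601 + 898 = 9499
hive 12: 9499 + 898 = 10397
hive 13: 10397 + 898 = 11295
hive 14: 11295 + 898 = 12193
hive 15: 12193 + 898 = 13091
hive 16: 13091 + 898 = 13989
hive 17: 13989 + 898 = 14887
hive 18: 14887 + 898 = 15785
hive 19: 15785 + 898 = 16683

519, 1417, 2315, 3213, 4111, 5009, 5907, 6805, 7703, 8601, 9499, 10397, 11295, 12193, 13091, 13989, 14887, 15785, 16683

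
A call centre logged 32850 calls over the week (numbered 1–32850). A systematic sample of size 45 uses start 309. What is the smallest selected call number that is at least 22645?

22939

k = 32850/45 = 730
Steps past start: ⌈(22645 − 309)/730⌉ = ⌈22336/730⌉ = 31
Selected call: 309 + 31×730 = 22939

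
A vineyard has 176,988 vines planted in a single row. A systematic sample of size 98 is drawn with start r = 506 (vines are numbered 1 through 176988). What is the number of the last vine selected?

k = 176988/98 = 1806
98th selection = r + (98−1)·k = 506 + 97×1806 = 506 + 175182 = 175688

175688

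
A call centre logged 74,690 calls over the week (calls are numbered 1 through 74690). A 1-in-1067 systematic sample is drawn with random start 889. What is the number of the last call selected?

k = 1067
70th selection = r + (70−1)·k = 889 + 69×1067 = 889 + 73623 = 74512

74512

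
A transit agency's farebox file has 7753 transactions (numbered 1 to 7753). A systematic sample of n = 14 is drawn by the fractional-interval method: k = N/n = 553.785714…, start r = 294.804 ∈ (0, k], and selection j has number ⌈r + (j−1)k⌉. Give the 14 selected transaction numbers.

295, 849, 1403, 1957, 2510, 3064, 3618, 4172, 4726, 5279, 5833, 6387, 6941, 7495

j=1: r + 0k = 294.804 → ⌈·⌉ = 295
j=2: r + 1k = 848.589714… → ⌈·⌉ = 849
j=3: r + 2k = 1402.375428… → ⌈·⌉ = 1403
j=4: r + 3k = 1956.161142… → ⌈·⌉ = 1957
j=5: r + 4k = 2509.946857… → ⌈·⌉ = 2510
j=6: r + 5k = 3063.732571… → ⌈·⌉ = 3064
j=7: r + 6k = 3617.518285… → ⌈·⌉ = 3618
j=8: r + 7k = 4171.304 → ⌈·⌉ = 4172
j=9: r + 8k = 4725.089714… → ⌈·⌉ = 4726
j=10: r + 9k = 5278.875428… → ⌈·⌉ = 5279
j=11: r + 10k = 5832.661142… → ⌈·⌉ = 5833
j=12: r + 11k = 6386.446857… → ⌈·⌉ = 6387
j=13: r + 12k = 6940.232571… → ⌈·⌉ = 6941
j=14: r + 13k = 7494.018285… → ⌈·⌉ = 7495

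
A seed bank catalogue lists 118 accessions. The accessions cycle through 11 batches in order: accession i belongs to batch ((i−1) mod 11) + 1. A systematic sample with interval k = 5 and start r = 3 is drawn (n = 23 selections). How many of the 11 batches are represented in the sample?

Consecutive selections differ by k = 5, so their batch numbers differ by 5 mod 11 = 5.
gcd(5, 11) = 1, so the sample visits 11/1 = 11 distinct residues mod 11.
Start 3 is batch 3; the batches hit are 1, 2, 3, 4, 5, 6, 7, 8, 9, 10, 11.

11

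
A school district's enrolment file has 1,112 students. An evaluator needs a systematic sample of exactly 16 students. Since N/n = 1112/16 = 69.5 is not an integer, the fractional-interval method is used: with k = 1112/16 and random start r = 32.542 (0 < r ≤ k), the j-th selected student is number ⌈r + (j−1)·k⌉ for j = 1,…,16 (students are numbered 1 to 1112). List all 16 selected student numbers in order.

j=1: r + 0k = 32.542 → ⌈·⌉ = 33
j=2: r + 1k = 102.042 → ⌈·⌉ = 103
j=3: r + 2k = 171.542 → ⌈·⌉ = 172
j=4: r + 3k = 241.042 → ⌈·⌉ = 242
j=5: r + 4k = 310.542 → ⌈·⌉ = 311
j=6: r + 5k = 380.042 → ⌈·⌉ = 381
j=7: r + 6k = 449.542 → ⌈·⌉ = 450
j=8: r + 7k = 519.042 → ⌈·⌉ = 520
j=9: r + 8k = 588.542 → ⌈·⌉ = 589
j=10: r + 9k = 658.042 → ⌈·⌉ = 659
j=11: r + 10k = 727.542 → ⌈·⌉ = 728
j=12: r + 11k = 797.042 → ⌈·⌉ = 798
j=13: r + 12k = 866.542 → ⌈·⌉ = 867
j=14: r + 13k = 936.042 → ⌈·⌉ = 937
j=15: r + 14k = 1005.542 → ⌈·⌉ = 1006
j=16: r + 15k = 1075.042 → ⌈·⌉ = 1076

33, 103, 172, 242, 311, 381, 450, 520, 589, 659, 728, 798, 867, 937, 1006, 1076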